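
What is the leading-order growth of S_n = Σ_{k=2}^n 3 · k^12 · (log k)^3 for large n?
S_n ~ 3 · n^13 · (log n)^3 / 13

By integral comparison, S_n = ∫_1^n 3 · x^12 · (log x)^3 dx + O(n^12 · (log n)^3). For the integral, the leading term of ∫_1^n x^12 (log x)^3 dx is n^13/13 · (log n)^3 (by repeated integration by parts; each step lowers the log-exponent and produces a relatively O(1/log n) correction). Hence S_n ~ 3 · n^13 · (log n)^3 / 13.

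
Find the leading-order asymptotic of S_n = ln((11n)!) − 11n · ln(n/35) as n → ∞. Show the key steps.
S_n ~ 11n · (ln 385 − 1) + O(ln n)

Stirling: ln((11n)!) = 11n ln(11n) − 11n + O(ln n).
  S_n = 11n ln(11n) − 11n − 11n ln(n/35) + O(ln n)
      = 11n ln(11n) − 11n ln n + 11n ln 35 − 11n + O(ln n)
      = 11n ln 11 + 11n ln 35 − 11n + O(ln n)
      = 11n (ln 385 − 1) + O(ln n).
Numerically ln(385) − 1 ≈ 4.9532.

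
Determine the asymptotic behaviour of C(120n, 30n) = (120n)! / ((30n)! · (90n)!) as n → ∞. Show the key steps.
C(120n, 30n) ~ (256/27)^(30n) · sqrt(2/(3π·30n))

Write N = 30n. Apply Stirling to each factorial:
  (4N)! ~ sqrt(2π·4N) · (4N/e)^(4N),
  N! ~ sqrt(2π N) · (N/e)^N,
  (3N)! ~ sqrt(2π·3N) · (3N/e)^(3N).
The exponential factors combine to (4N)^(4N) / (N^N · (3N)^(3N)) = 4^(4N)/3^(3N) = (4^4/3^3)^N = (256/27)^N.
The square-root prefactors combine to sqrt(2π·4N) / (sqrt(2π N)·sqrt(2π·3N)) = sqrt(4 / (2π·3·N)) = sqrt(2/(3π·30n)).
Substituting N = 30n: C(120n, 30n) ~ (256/27)^(30n) · sqrt(2/(3π·30n)).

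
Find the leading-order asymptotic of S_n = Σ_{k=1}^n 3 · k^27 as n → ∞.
S_n ~ 3 · n^28 / 28

By integral comparison (Euler-Maclaurin), Σ_{k=1}^n 3 · k^27 = 3 · ∫_0^n x^27 dx + O(n^27) = 3 · n^28/28 + O(n^27). (Equivalently, Faulhaber's formula gives the same leading term.)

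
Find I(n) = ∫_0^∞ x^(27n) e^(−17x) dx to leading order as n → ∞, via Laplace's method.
I(n) ~ (sqrt(2π·27n) / 17) · (27n/(17e))^(27n)

Write the integrand as exp(27n ln x − 17x) and set f(x) = 27n ln x − 17x. Then f'(x) = 27n/x − 17 = 0 at x* = 27n/17, and f''(x*) = −27n/x*^2 = −17^2/(27n). Laplace's method (interior maximum) gives
  I(n) ~ e^(f(x*)) · sqrt(2π / |f''(x*)|)
        = exp(27n ln(27n/17) − 27n) · sqrt(2π · 27n / 17^2)
        = (27n/17)^(27n) e^(−27n) · sqrt(2π·27n) / 17
        = (sqrt(2π·27n) / 17) · (27n/(17e))^(27n).
This matches Γ(27n+1)/17^(27n+1) with Stirling applied to Γ.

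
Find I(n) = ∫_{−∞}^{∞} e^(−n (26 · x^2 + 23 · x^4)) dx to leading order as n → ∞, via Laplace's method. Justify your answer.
I(n) ~ sqrt(π/(26n))

φ(x) = 26 · x^2 + 23 · x^4 has its unique global minimum at x* = 0 (since φ'(x) = 52x + 92x^3 = 0 only at x = 0 for real x with both coefficients positive, and φ → ∞ as |x| → ∞). At x* = 0, φ(0) = 0 and φ''(0) = 52. Laplace's method then gives
  I(n) ~ sqrt(2π / (n · φ''(0))) · e^(−n φ(0)) = sqrt(2π / (52n)) = sqrt(π/(26n)).
The 23 · x^4 term contributes only at subleading order (an O(1/n) relative correction).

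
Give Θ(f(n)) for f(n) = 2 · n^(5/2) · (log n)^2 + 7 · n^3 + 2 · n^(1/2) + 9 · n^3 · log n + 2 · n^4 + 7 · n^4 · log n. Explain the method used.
f(n) ∈ Θ(n^4 · log n)

Compare the terms by growth order. For large n, n^a · (log n)^b dominates n^a' · (log n)^b' iff a > a', or (a = a' and b > b'). Ranking the 6 terms shows the dominant one is 7 · n^4 · log n. Hence f(n) ∈ Θ(n^4 · log n).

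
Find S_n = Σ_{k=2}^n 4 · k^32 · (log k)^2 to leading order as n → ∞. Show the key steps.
S_n ~ 4 · n^33 · (log n)^2 / 33

By integral comparison, S_n = ∫_1^n 4 · x^32 · (log x)^2 dx + O(n^32 · (log n)^2). For the integral, the leading term of ∫_1^n x^32 (log x)^2 dx is n^33/33 · (log n)^2 (by repeated integration by parts; each step lowers the log-exponent and produces a relatively O(1/log n) correction). Hence S_n ~ 4 · n^33 · (log n)^2 / 33.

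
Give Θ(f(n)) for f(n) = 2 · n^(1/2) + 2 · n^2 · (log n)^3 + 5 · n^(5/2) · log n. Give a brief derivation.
f(n) ∈ Θ(n^(5/2) · log n)

Compare the terms by growth order. For large n, n^a · (log n)^b dominates n^a' · (log n)^b' iff a > a', or (a = a' and b > b'). Ranking the 3 terms shows the dominant one is 5 · n^(5/2) · log n. Hence f(n) ∈ Θ(n^(5/2) · log n).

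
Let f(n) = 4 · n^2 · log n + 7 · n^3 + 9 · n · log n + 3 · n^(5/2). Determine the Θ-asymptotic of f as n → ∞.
f(n) ∈ Θ(n^3)

Compare the terms by growth order. For large n, n^a · (log n)^b dominates n^a' · (log n)^b' iff a > a', or (a = a' and b > b'). Ranking the 4 terms shows the dominant one is 7 · n^3. Hence f(n) ∈ Θ(n^3).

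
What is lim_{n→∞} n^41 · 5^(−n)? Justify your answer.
lim = 0

Exponentials with base > 1 dominate every fixed polynomial: for any fixed c, n^c / 5^n → 0 as n → ∞ (e.g. by the ratio test, or by writing 5^n = e^(n ln 5) and noting e^(n ln 5) / n^c → ∞). Hence n^41 · 5^(−n) = n^41 / 5^n → 0.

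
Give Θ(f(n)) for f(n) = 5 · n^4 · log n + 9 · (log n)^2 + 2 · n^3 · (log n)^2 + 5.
f(n) ∈ Θ(n^4 · log n)

Compare the terms by growth order. For large n, n^a · (log n)^b dominates n^a' · (log n)^b' iff a > a', or (a = a' and b > b'). Ranking the 4 terms shows the dominant one is 5 · n^4 · log n. Hence f(n) ∈ Θ(n^4 · log n).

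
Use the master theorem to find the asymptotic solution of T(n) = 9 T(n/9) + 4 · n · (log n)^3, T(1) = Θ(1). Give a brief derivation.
T(n) = Θ(n · (log n)^4)

Here log_9 9 = 1 and f(n) = 4 · n · (log n)^3 = Θ(n^(log_9 9) · (log n)^3). This is the extended Case 2 of the master theorem (f matches the critical exponent up to log factors), giving T(n) = Θ(n^(log_9 9) · (log n)^(3+1)) = Θ(n · (log n)^4).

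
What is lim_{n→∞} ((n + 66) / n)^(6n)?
lim = e^396

Rewrite as (1 + 66/n)^(6n). By the standard limit (1 + x/n)^n → e^x, we have (1 + 66/n)^n → e^66, and raising to the 6th power gives e^396.
More precisely, ln[(1 + 66/n)^(6n)] = 6n · ln(1 + 66/n) = 6n · (66/n + O(1/n^2)) = 396 + O(1/n) → 396.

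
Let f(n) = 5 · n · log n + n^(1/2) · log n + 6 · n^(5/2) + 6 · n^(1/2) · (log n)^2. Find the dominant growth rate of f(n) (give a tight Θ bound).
f(n) ∈ Θ(n^(5/2))

Compare the terms by growth order. For large n, n^a · (log n)^b dominates n^a' · (log n)^b' iff a > a', or (a = a' and b > b'). Ranking the 4 terms shows the dominant one is 6 · n^(5/2). Hence f(n) ∈ Θ(n^(5/2)).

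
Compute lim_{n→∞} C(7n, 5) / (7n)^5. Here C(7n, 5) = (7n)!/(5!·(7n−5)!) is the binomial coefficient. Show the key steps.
lim = 1/5! = 1/120

With N = 7n → ∞: C(N, 5) / N^5 = [N(N−1)…(N−4)] / (5! · N^5) = (1/5!) · 1 · (1 − 1/(7n)) · (1 − 2/(7n)) · (1 − 3/(7n)) · (1 − 4/(7n)). Each factor → 1 as N → ∞, so the limit is 1/5! = 1/120.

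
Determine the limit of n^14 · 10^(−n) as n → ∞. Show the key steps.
lim = 0

Exponentials with base > 1 dominate every fixed polynomial: for any fixed c, n^c / 10^n → 0 as n → ∞ (e.g. by the ratio test, or by writing 10^n = e^(n ln 10) and noting e^(n ln 10) / n^c → ∞). Hence n^14 · 10^(−n) = n^14 / 10^n → 0.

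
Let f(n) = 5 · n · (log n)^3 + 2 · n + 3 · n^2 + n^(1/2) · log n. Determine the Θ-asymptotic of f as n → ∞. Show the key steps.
f(n) ∈ Θ(n^2)

Compare the terms by growth order. For large n, n^a · (log n)^b dominates n^a' · (log n)^b' iff a > a', or (a = a' and b > b'). Ranking the 4 terms shows the dominant one is 3 · n^2. Hence f(n) ∈ Θ(n^2).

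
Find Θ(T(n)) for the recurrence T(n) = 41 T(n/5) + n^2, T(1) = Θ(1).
T(n) = Θ(n^(log_5 41))

Master theorem: compare f(n) = n^2 to n^(log_5 41) where log_5 41 ≈ 2.307. Since 2 < log_5 41, we have f(n) = O(n^(log_5 41 − ε)) for some ε > 0 — Case 1. Hence T(n) = Θ(n^(log_5 41)).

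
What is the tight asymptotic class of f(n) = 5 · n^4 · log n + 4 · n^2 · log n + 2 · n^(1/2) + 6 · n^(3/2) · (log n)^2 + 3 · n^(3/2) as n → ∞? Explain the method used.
f(n) ∈ Θ(n^4 · log n)

Compare the terms by growth order. For large n, n^a · (log n)^b dominates n^a' · (log n)^b' iff a > a', or (a = a' and b > b'). Ranking the 5 terms shows the dominant one is 5 · n^4 · log n. Hence f(n) ∈ Θ(n^4 · log n).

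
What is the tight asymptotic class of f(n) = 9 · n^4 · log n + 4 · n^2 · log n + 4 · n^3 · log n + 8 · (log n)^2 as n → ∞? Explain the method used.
f(n) ∈ Θ(n^4 · log n)

Compare the terms by growth order. For large n, n^a · (log n)^b dominates n^a' · (log n)^b' iff a > a', or (a = a' and b > b'). Ranking the 4 terms shows the dominant one is 9 · n^4 · log n. Hence f(n) ∈ Θ(n^4 · log n).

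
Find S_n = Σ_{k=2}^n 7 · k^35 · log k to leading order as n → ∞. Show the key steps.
S_n ~ 7 · n^36 log n / 36 − 7 · n^36 / 1296

By integral comparison, S_n = ∫_1^n 7 · x^35 · log x dx + O(n^35 · log n). For the integral, ∫ x^35 log x dx = n^36 log n / 36 − n^36/1296 (integration by parts). Hence S_n ~ 7 · n^36 log n / 36 − 7 · n^36 / 1296.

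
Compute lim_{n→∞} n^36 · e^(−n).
lim = 0

Exponentials with base > 1 dominate every fixed polynomial: for any fixed c, n^c / e^n → 0 as n → ∞ (e.g. by the ratio test, or since e^n grows faster than any power of n). Hence n^36 · e^(−n) = n^36 / e^n → 0.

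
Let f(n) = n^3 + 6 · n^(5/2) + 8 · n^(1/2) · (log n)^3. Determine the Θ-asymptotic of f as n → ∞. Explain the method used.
f(n) ∈ Θ(n^3)

Compare the terms by growth order. For large n, n^a · (log n)^b dominates n^a' · (log n)^b' iff a > a', or (a = a' and b > b'). Ranking the 3 terms shows the dominant one is n^3. Hence f(n) ∈ Θ(n^3).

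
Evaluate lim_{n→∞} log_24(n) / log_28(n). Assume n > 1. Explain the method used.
lim = ln(28) / ln(24) = log_24(28)

Change of base: log_24(n) = ln n / ln 24 and log_28(n) = ln n / ln 28. The ratio is (ln n / ln 24) · (ln 28 / ln n) = ln 28 / ln 24, a constant independent of n. So the limit is ln 28 / ln 24 = log_24(28).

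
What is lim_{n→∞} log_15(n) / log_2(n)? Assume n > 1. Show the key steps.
lim = ln(2) / ln(15) = log_15(2)

Change of base: log_15(n) = ln n / ln 15 and log_2(n) = ln n / ln 2. The ratio is (ln n / ln 15) · (ln 2 / ln n) = ln 2 / ln 15, a constant independent of n. So the limit is ln 2 / ln 15 = log_15(2).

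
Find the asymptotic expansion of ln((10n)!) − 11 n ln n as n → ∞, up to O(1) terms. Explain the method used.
ln((10n)!) − 11 n ln n = −n ln n + 10(ln 10 − 1) n + (1/2) ln(2π·10n) + O(1/n)

Stirling: ln((10n)!) = 10n ln(10n) − 10n + (1/2) ln(2π·10n) + O(1/n).
Expand 10n ln(10n) = 10n (ln n + ln 10) = 10n ln n + 10n ln 10.
Subtract 11n ln n: leading term is (10 − 11) n ln n = −n ln n. The next term is 10n ln 10 − 10n = 10(ln 10 − 1) n. Then the (1/2) ln(2π·10n) correction.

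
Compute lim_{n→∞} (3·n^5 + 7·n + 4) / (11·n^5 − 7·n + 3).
lim = 3/11

For large n the leading n^5 terms dominate both numerator and denominator. Dividing top and bottom by n^5, every other term tends to 0, leaving 3/11.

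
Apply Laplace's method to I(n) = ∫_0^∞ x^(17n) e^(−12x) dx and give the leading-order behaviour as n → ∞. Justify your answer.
I(n) ~ (sqrt(2π·17n) / 12) · (17n/(12e))^(17n)

Write the integrand as exp(17n ln x − 12x) and set f(x) = 17n ln x − 12x. Then f'(x) = 17n/x − 12 = 0 at x* = 17n/12, and f''(x*) = −17n/x*^2 = −12^2/(17n). Laplace's method (interior maximum) gives
  I(n) ~ e^(f(x*)) · sqrt(2π / |f''(x*)|)
        = exp(17n ln(17n/12) − 17n) · sqrt(2π · 17n / 12^2)
        = (17n/12)^(17n) e^(−17n) · sqrt(2π·17n) / 12
        = (sqrt(2π·17n) / 12) · (17n/(12e))^(17n).
This matches Γ(17n+1)/12^(17n+1) with Stirling applied to Γ.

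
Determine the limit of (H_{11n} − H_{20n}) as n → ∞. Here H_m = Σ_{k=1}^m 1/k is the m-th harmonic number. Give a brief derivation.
lim = ln(11/20)

Euler-Maclaurin gives H_m = ln m + γ + 1/(2m) + O(1/m^2). The γ and O(1/m) terms cancel in the difference:
  H_{11n} − H_{20n} = ln(11n) − ln(20n) + O(1/n) = ln(11/20) + O(1/n).
Hence the limit is ln(11/20).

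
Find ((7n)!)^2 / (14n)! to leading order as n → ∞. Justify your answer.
((7n)!)^2/(14n)! ~ ((2π·7n)^(1/2) / sqrt(2)) · 2^(−2·7n)  →  0

Write N = 7n. Stirling: N! ~ sqrt(2π N)(N/e)^N and (2N)! ~ sqrt(2π·2N)·(2N/e)^(2N).
  (N!)^2/(2N)! ~ (2π N)^(2/2) (N/e)^(2N) / [sqrt(2π·2N) (2N/e)^(2N)]
     = (2π N)^(2/2) / sqrt(2π·2N) · (N/(2N))^(2N)
     = (2π N)^((2−1)/2) / sqrt(2) · 2^(−2N).
Since 2^2 > 1, the factor 2^(−2N) decays exponentially, so the ratio → 0. Substituting N = 7n gives the stated form.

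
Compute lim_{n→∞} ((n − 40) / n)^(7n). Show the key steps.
lim = e^(−280)

Rewrite as (1 − 40/n)^(7n). By the standard limit (1 + x/n)^n → e^x, we have (1 − 40/n)^n → e^(−40), and raising to the 7th power gives e^(−280).
More precisely, ln[(1 − 40/n)^(7n)] = 7n · ln(1 − 40/n) = 7n · (-40/n + O(1/n^2)) = -280 + O(1/n) → -280.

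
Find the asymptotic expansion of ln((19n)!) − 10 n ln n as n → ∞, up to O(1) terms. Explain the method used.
ln((19n)!) − 10 n ln n = 9 n ln n + 19(ln 19 − 1) n + (1/2) ln(2π·19n) + O(1/n)

Stirling: ln((19n)!) = 19n ln(19n) − 19n + (1/2) ln(2π·19n) + O(1/n).
Expand 19n ln(19n) = 19n (ln n + ln 19) = 19n ln n + 19n ln 19.
Subtract 10n ln n: leading term is (19 − 10) n ln n = 9 n ln n. The next term is 19n ln 19 − 19n = 19(ln 19 − 1) n. Then the (1/2) ln(2π·19n) correction.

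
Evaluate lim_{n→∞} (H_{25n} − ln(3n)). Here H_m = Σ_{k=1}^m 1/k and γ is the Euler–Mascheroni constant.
lim = ln(25/3) + γ

By Euler-Maclaurin, H_m = ln m + γ + O(1/m). So
  H_{25n} − ln(3n) = ln(25n) + γ − ln(3n) + O(1/n)
                       = ln(25/3) + γ + O(1/n).
Hence the limit is ln(25/3) + γ.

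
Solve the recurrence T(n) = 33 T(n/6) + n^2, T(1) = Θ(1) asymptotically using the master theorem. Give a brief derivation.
T(n) = Θ(n^2)

log_6 33 ≈ 1.951. f(n) = n^2 dominates n^(log_6 33) since 2 > 1.951, and the regularity condition a·f(n/b) = 33·(n/6)^2 = (33/36)·n^2 ≤ c·f(n) holds with c = 33/36 ≈ 0.917 < 1. So this is Case 3: T(n) = Θ(f(n)) = Θ(n^2).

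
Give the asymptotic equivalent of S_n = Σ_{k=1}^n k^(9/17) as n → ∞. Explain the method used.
S_n ~ (17/26) · n^(26/17)

Integral comparison: Σ_{k=1}^n k^(9/17) = ∫_0^n x^(9/17) dx + O(n^(9/17)). The integral is n^(1 + 9/17) / (1 + 9/17) = n^((9+17)/17) / ((9+17)/17) = (17/26) · n^(26/17).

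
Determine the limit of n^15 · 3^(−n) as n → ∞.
lim = 0

Exponentials with base > 1 dominate every fixed polynomial: for any fixed c, n^c / 3^n → 0 as n → ∞ (e.g. by the ratio test, or by writing 3^n = e^(n ln 3) and noting e^(n ln 3) / n^c → ∞). Hence n^15 · 3^(−n) = n^15 / 3^n → 0.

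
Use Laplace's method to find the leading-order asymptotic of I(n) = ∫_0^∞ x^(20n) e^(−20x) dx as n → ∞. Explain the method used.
I(n) ~ (sqrt(2π·20n) / 20) · (20n/(20e))^(20n)

Write the integrand as exp(20n ln x − 20x) and set f(x) = 20n ln x − 20x. Then f'(x) = 20n/x − 20 = 0 at x* = 20n/20, and f''(x*) = −20n/x*^2 = −20^2/(20n). Laplace's method (interior maximum) gives
  I(n) ~ e^(f(x*)) · sqrt(2π / |f''(x*)|)
        = exp(20n ln(20n/20) − 20n) · sqrt(2π · 20n / 20^2)
        = (20n/20)^(20n) e^(−20n) · sqrt(2π·20n) / 20
        = (sqrt(2π·20n) / 20) · (20n/(20e))^(20n).
This matches Γ(20n+1)/20^(20n+1) with Stirling applied to Γ.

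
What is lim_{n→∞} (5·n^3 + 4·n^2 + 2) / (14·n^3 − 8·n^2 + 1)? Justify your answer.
lim = 5/14

For large n the leading n^3 terms dominate both numerator and denominator. Dividing top and bottom by n^3, every other term tends to 0, leaving 5/14.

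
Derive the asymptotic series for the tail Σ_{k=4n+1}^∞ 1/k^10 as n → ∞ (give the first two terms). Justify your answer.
Σ_{k>4n} 1/k^10 = 1/(9 · (4n)^9) − 1/(2 · (4n)^10) + O(1/(4n)^11)

Compare to the integral: ∫_{4n}^∞ x^(−10) dx = [−x^(−9)/9]_{4n}^∞ = 1/((10−1)·(4n)^9). The Euler-Maclaurin correction adds −f(4n)/2 = −1/(2·(4n)^10). Euler-Maclaurin then gives
  Σ_{k>4n} 1/k^10 = ∫_{4n}^∞ dx/x^10 − 1/(2·(4n)^10) + O(1/(4n)^11).
(Equivalently this is ζ(10) − Σ_{k≤4n} 1/k^10.)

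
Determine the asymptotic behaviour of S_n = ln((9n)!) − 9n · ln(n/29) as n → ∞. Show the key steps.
S_n ~ 9n · (ln 261 − 1) + O(ln n)

Stirling: ln((9n)!) = 9n ln(9n) − 9n + O(ln n).
  S_n = 9n ln(9n) − 9n − 9n ln(n/29) + O(ln n)
      = 9n ln(9n) − 9n ln n + 9n ln 29 − 9n + O(ln n)
      = 9n ln 9 + 9n ln 29 − 9n + O(ln n)
      = 9n (ln 261 − 1) + O(ln n).
Numerically ln(261) − 1 ≈ 4.5645.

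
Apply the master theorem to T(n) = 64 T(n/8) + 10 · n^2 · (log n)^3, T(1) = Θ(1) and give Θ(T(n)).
T(n) = Θ(n^2 · (log n)^4)

Here log_8 64 = 2 and f(n) = 10 · n^2 · (log n)^3 = Θ(n^(log_8 64) · (log n)^3). This is the extended Case 2 of the master theorem (f matches the critical exponent up to log factors), giving T(n) = Θ(n^(log_8 64) · (log n)^(3+1)) = Θ(n^2 · (log n)^4).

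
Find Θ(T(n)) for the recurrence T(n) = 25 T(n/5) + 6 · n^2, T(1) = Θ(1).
T(n) = Θ(n^2 log n)

log_5 25 = 2, and f(n) = 6 · n^2 = Θ(n^(log_5 25)). This is Case 2 of the master theorem: T(n) = Θ(f(n) · log n) = Θ(n^2 log n).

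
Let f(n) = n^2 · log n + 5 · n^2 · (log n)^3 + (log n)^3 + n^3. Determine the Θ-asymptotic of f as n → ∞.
f(n) ∈ Θ(n^3)

Compare the terms by growth order. For large n, n^a · (log n)^b dominates n^a' · (log n)^b' iff a > a', or (a = a' and b > b'). Ranking the 4 terms shows the dominant one is n^3. Hence f(n) ∈ Θ(n^3).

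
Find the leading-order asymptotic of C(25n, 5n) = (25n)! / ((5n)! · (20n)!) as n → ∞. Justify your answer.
C(25n, 5n) ~ (3125/256)^(5n) · sqrt(5/(8π·5n))

Write N = 5n. Apply Stirling to each factorial:
  (5N)! ~ sqrt(2π·5N) · (5N/e)^(5N),
  N! ~ sqrt(2π N) · (N/e)^N,
  (4N)! ~ sqrt(2π·4N) · (4N/e)^(4N).
The exponential factors combine to (5N)^(5N) / (N^N · (4N)^(4N)) = 5^(5N)/4^(4N) = (5^5/4^4)^N = (3125/256)^N.
The square-root prefactors combine to sqrt(2π·5N) / (sqrt(2π N)·sqrt(2π·4N)) = sqrt(5 / (2π·4·N)) = sqrt(5/(8π·5n)).
Substituting N = 5n: C(25n, 5n) ~ (3125/256)^(5n) · sqrt(5/(8π·5n)).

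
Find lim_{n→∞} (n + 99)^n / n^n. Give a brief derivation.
lim = e^99

Rewrite as (1 + 99/n)^(n). By the standard limit (1 + x/n)^n → e^x, we have (1 + 99/n)^n → e^99, and raising to the 1st power gives e^99.
More precisely, ln[(1 + 99/n)^(n)] = n · ln(1 + 99/n) = n · (99/n + O(1/n^2)) = 99 + O(1/n) → 99.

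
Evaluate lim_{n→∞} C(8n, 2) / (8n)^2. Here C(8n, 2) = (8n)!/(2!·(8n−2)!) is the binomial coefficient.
lim = 1/2! = 1/2

With N = 8n → ∞: C(N, 2) / N^2 = [N(N−1)…(N−1)] / (2! · N^2) = (1/2!) · 1 · (1 − 1/(8n)). Each factor → 1 as N → ∞, so the limit is 1/2! = 1/2.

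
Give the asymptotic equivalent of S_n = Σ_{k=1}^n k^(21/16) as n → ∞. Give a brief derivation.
S_n ~ (16/37) · n^(37/16)

Integral comparison: Σ_{k=1}^n k^(21/16) = ∫_0^n x^(21/16) dx + O(n^(21/16)). The integral is n^(1 + 21/16) / (1 + 21/16) = n^((21+16)/16) / ((21+16)/16) = (16/37) · n^(37/16).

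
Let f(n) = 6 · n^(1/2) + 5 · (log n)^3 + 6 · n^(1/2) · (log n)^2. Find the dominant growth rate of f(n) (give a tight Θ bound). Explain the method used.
f(n) ∈ Θ(n^(1/2) · (log n)^2)

Compare the terms by growth order. For large n, n^a · (log n)^b dominates n^a' · (log n)^b' iff a > a', or (a = a' and b > b'). Ranking the 3 terms shows the dominant one is 6 · n^(1/2) · (log n)^2. Hence f(n) ∈ Θ(n^(1/2) · (log n)^2).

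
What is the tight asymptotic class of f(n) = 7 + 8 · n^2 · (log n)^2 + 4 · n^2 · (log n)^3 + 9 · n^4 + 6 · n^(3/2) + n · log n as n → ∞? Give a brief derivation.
f(n) ∈ Θ(n^4)

Compare the terms by growth order. For large n, n^a · (log n)^b dominates n^a' · (log n)^b' iff a > a', or (a = a' and b > b'). Ranking the 6 terms shows the dominant one is 9 · n^4. Hence f(n) ∈ Θ(n^4).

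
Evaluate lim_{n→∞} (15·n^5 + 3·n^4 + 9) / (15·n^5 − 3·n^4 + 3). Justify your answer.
lim = 15/15 = 1

For large n the leading n^5 terms dominate both numerator and denominator. Dividing top and bottom by n^5, every other term tends to 0, leaving 15/15 = 1.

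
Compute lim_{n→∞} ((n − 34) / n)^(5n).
lim = e^(−170)

Rewrite as (1 − 34/n)^(5n). By the standard limit (1 + x/n)^n → e^x, we have (1 − 34/n)^n → e^(−34), and raising to the 5th power gives e^(−170).
More precisely, ln[(1 − 34/n)^(5n)] = 5n · ln(1 − 34/n) = 5n · (-34/n + O(1/n^2)) = -170 + O(1/n) → -170.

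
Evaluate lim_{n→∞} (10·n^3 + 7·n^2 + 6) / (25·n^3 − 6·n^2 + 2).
lim = 10/25 = 2/5

For large n the leading n^3 terms dominate both numerator and denominator. Dividing top and bottom by n^3, every other term tends to 0, leaving 10/25 = 2/5.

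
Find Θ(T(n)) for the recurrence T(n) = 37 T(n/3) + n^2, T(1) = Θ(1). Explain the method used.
T(n) = Θ(n^(log_3 37))

Master theorem: compare f(n) = n^2 to n^(log_3 37) where log_3 37 ≈ 3.287. Since 2 < log_3 37, we have f(n) = O(n^(log_3 37 − ε)) for some ε > 0 — Case 1. Hence T(n) = Θ(n^(log_3 37)).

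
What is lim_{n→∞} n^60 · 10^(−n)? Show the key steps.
lim = 0

Exponentials with base > 1 dominate every fixed polynomial: for any fixed c, n^c / 10^n → 0 as n → ∞ (e.g. by the ratio test, or by writing 10^n = e^(n ln 10) and noting e^(n ln 10) / n^c → ∞). Hence n^60 · 10^(−n) = n^60 / 10^n → 0.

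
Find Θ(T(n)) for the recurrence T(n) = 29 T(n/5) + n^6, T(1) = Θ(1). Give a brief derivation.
T(n) = Θ(n^6)

log_5 29 ≈ 2.092. f(n) = n^6 dominates n^(log_5 29) since 6 > 2.092, and the regularity condition a·f(n/b) = 29·(n/5)^6 = (29/15625)·n^6 ≤ c·f(n) holds with c = 29/15625 ≈ 0.00186 < 1. So this is Case 3: T(n) = Θ(f(n)) = Θ(n^6).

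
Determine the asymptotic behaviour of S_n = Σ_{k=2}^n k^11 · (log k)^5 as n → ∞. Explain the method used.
S_n ~ n^12 · (log n)^5 / 12

By integral comparison, S_n = ∫_1^n x^11 · (log x)^5 dx + O(n^11 · (log n)^5). For the integral, the leading term of ∫_1^n x^11 (log x)^5 dx is n^12/12 · (log n)^5 (by repeated integration by parts; each step lowers the log-exponent and produces a relatively O(1/log n) correction). Hence S_n ~ n^12 · (log n)^5 / 12.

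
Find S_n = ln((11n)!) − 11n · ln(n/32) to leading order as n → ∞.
S_n ~ 11n · (ln 352 − 1) + O(ln n)

Stirling: ln((11n)!) = 11n ln(11n) − 11n + O(ln n).
  S_n = 11n ln(11n) − 11n − 11n ln(n/32) + O(ln n)
      = 11n ln(11n) − 11n ln n + 11n ln 32 − 11n + O(ln n)
      = 11n ln 11 + 11n ln 32 − 11n + O(ln n)
      = 11n (ln 352 − 1) + O(ln n).
Numerically ln(352) − 1 ≈ 4.8636.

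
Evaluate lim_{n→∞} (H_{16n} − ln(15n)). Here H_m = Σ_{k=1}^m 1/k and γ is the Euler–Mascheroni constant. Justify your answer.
lim = ln(16/15) + γ

By Euler-Maclaurin, H_m = ln m + γ + O(1/m). So
  H_{16n} − ln(15n) = ln(16n) + γ − ln(15n) + O(1/n)
                       = ln(16/15) + γ + O(1/n).
Hence the limit is ln(16/15) + γ.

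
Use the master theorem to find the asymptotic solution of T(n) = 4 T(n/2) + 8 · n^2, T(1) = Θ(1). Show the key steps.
T(n) = Θ(n^2 log n)

log_2 4 = 2, and f(n) = 8 · n^2 = Θ(n^(log_2 4)). This is Case 2 of the master theorem: T(n) = Θ(f(n) · log n) = Θ(n^2 log n).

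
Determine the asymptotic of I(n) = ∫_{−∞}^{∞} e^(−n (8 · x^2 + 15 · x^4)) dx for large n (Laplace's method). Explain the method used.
I(n) ~ sqrt(π/(8n))

φ(x) = 8 · x^2 + 15 · x^4 has its unique global minimum at x* = 0 (since φ'(x) = 16x + 60x^3 = 0 only at x = 0 for real x with both coefficients positive, and φ → ∞ as |x| → ∞). At x* = 0, φ(0) = 0 and φ''(0) = 16. Laplace's method then gives
  I(n) ~ sqrt(2π / (n · φ''(0))) · e^(−n φ(0)) = sqrt(2π / (16n)) = sqrt(π/(8n)).
The 15 · x^4 term contributes only at subleading order (an O(1/n) relative correction).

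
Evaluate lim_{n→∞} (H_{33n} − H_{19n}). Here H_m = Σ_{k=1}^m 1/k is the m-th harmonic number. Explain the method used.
lim = ln(33/19)

Euler-Maclaurin gives H_m = ln m + γ + 1/(2m) + O(1/m^2). The γ and O(1/m) terms cancel in the difference:
  H_{33n} − H_{19n} = ln(33n) − ln(19n) + O(1/n) = ln(33/19) + O(1/n).
Hence the limit is ln(33/19).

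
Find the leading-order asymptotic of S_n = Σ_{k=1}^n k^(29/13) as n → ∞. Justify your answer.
S_n ~ (13/42) · n^(42/13)

Integral comparison: Σ_{k=1}^n k^(29/13) = ∫_0^n x^(29/13) dx + O(n^(29/13)). The integral is n^(1 + 29/13) / (1 + 29/13) = n^((29+13)/13) / ((29+13)/13) = (13/42) · n^(42/13).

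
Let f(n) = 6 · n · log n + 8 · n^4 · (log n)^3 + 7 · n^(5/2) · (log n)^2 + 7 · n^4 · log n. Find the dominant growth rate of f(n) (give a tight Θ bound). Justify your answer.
f(n) ∈ Θ(n^4 · (log n)^3)

Compare the terms by growth order. For large n, n^a · (log n)^b dominates n^a' · (log n)^b' iff a > a', or (a = a' and b > b'). Ranking the 4 terms shows the dominant one is 8 · n^4 · (log n)^3. Hence f(n) ∈ Θ(n^4 · (log n)^3).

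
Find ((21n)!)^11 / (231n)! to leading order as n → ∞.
((21n)!)^11/(231n)! ~ ((2π·21n)^(10/2) / sqrt(11)) · 11^(−11·21n)  →  0

Write N = 21n. Stirling: N! ~ sqrt(2π N)(N/e)^N and (11N)! ~ sqrt(2π·11N)·(11N/e)^(11N).
  (N!)^11/(11N)! ~ (2π N)^(11/2) (N/e)^(11N) / [sqrt(2π·11N) (11N/e)^(11N)]
     = (2π N)^(11/2) / sqrt(2π·11N) · (N/(11N))^(11N)
     = (2π N)^((11−1)/2) / sqrt(11) · 11^(−11N).
Since 11^11 > 1, the factor 11^(−11N) decays exponentially, so the ratio → 0. Substituting N = 21n gives the stated form.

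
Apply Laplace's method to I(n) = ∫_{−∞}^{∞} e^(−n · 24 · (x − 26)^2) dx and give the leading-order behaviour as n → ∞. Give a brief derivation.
I(n) = sqrt(π/(24n))

Here φ(x) = 24 · (x − 26)^2 has its unique minimum at x* = 26 with φ(x*) = 0 and φ''(x*) = 48. Laplace's method gives
  I(n) ~ e^(−n φ(x*)) · sqrt(2π / (n · φ''(x*))) = sqrt(2π / (48n)) = sqrt(π/(24n)).
This is exact: substituting u = (x − 26)·sqrt(24n) gives I(n) = (1/sqrt(24n)) ∫_{−∞}^{∞} e^(−u^2) du = sqrt(π/(24n)).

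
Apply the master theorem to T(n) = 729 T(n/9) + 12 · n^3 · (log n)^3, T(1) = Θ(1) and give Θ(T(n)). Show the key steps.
T(n) = Θ(n^3 · (log n)^4)

Here log_9 729 = 3 and f(n) = 12 · n^3 · (log n)^3 = Θ(n^(log_9 729) · (log n)^3). This is the extended Case 2 of the master theorem (f matches the critical exponent up to log factors), giving T(n) = Θ(n^(log_9 729) · (log n)^(3+1)) = Θ(n^3 · (log n)^4).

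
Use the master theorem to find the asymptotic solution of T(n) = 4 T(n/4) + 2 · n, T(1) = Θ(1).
T(n) = Θ(n log n)

log_4 4 = 1, and f(n) = 2 · n = Θ(n^(log_4 4)). This is Case 2 of the master theorem: T(n) = Θ(f(n) · log n) = Θ(n log n).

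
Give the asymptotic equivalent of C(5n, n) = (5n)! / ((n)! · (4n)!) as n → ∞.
C(5n, n) ~ (3125/256)^(n) · sqrt(5/(8π·n))

Write N = n. Apply Stirling to each factorial:
  (5N)! ~ sqrt(2π·5N) · (5N/e)^(5N),
  N! ~ sqrt(2π N) · (N/e)^N,
  (4N)! ~ sqrt(2π·4N) · (4N/e)^(4N).
The exponential factors combine to (5N)^(5N) / (N^N · (4N)^(4N)) = 5^(5N)/4^(4N) = (5^5/4^4)^N = (3125/256)^N.
The square-root prefactors combine to sqrt(2π·5N) / (sqrt(2π N)·sqrt(2π·4N)) = sqrt(5 / (2π·4·N)) = sqrt(5/(8π·n)).
Substituting N = n: C(5n, n) ~ (3125/256)^(n) · sqrt(5/(8π·n)).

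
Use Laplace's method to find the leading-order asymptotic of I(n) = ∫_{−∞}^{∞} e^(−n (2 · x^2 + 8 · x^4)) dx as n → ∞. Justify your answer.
I(n) ~ sqrt(π/(2n))

φ(x) = 2 · x^2 + 8 · x^4 has its unique global minimum at x* = 0 (since φ'(x) = 4x + 32x^3 = 0 only at x = 0 for real x with both coefficients positive, and φ → ∞ as |x| → ∞). At x* = 0, φ(0) = 0 and φ''(0) = 4. Laplace's method then gives
  I(n) ~ sqrt(2π / (n · φ''(0))) · e^(−n φ(0)) = sqrt(2π / (4n)) = sqrt(π/(2n)).
The 8 · x^4 term contributes only at subleading order (an O(1/n) relative correction).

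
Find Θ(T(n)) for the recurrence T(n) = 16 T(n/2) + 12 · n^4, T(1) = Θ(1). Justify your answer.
T(n) = Θ(n^4 log n)

log_2 16 = 4, and f(n) = 12 · n^4 = Θ(n^(log_2 16)). This is Case 2 of the master theorem: T(n) = Θ(f(n) · log n) = Θ(n^4 log n).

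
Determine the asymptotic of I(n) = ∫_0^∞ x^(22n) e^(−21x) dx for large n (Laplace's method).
I(n) ~ (sqrt(2π·22n) / 21) · (22n/(21e))^(22n)

Write the integrand as exp(22n ln x − 21x) and set f(x) = 22n ln x − 21x. Then f'(x) = 22n/x − 21 = 0 at x* = 22n/21, and f''(x*) = −22n/x*^2 = −21^2/(22n). Laplace's method (interior maximum) gives
  I(n) ~ e^(f(x*)) · sqrt(2π / |f''(x*)|)
        = exp(22n ln(22n/21) − 22n) · sqrt(2π · 22n / 21^2)
        = (22n/21)^(22n) e^(−22n) · sqrt(2π·22n) / 21
        = (sqrt(2π·22n) / 21) · (22n/(21e))^(22n).
This matches Γ(22n+1)/21^(22n+1) with Stirling applied to Γ.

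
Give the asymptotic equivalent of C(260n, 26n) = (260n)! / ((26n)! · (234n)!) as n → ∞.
C(260n, 26n) ~ (10000000000/387420489)^(26n) · sqrt(5/(9π·26n))

Write N = 26n. Apply Stirling to each factorial:
  (10N)! ~ sqrt(2π·10N) · (10N/e)^(10N),
  N! ~ sqrt(2π N) · (N/e)^N,
  (9N)! ~ sqrt(2π·9N) · (9N/e)^(9N).
The exponential factors combine to (10N)^(10N) / (N^N · (9N)^(9N)) = 10^(10N)/9^(9N) = (10^10/9^9)^N = (10000000000/387420489)^N.
The square-root prefactors combine to sqrt(2π·10N) / (sqrt(2π N)·sqrt(2π·9N)) = sqrt(10 / (2π·9·N)) = sqrt(5/(9π·26n)).
Substituting N = 26n: C(260n, 26n) ~ (10000000000/387420489)^(26n) · sqrt(5/(9π·26n)).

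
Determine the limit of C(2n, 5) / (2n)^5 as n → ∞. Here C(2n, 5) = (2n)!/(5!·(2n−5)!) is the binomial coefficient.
lim = 1/5! = 1/120

With N = 2n → ∞: C(N, 5) / N^5 = [N(N−1)…(N−4)] / (5! · N^5) = (1/5!) · 1 · (1 − 1/(2n)) · (1 − 2/(2n)) · (1 − 3/(2n)) · (1 − 4/(2n)). Each factor → 1 as N → ∞, so the limit is 1/5! = 1/120.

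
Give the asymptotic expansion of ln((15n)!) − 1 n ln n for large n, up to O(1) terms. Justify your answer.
ln((15n)!) − 1 n ln n = 14 n ln n + 15(ln 15 − 1) n + (1/2) ln(2π·15n) + O(1/n)

Stirling: ln((15n)!) = 15n ln(15n) − 15n + (1/2) ln(2π·15n) + O(1/n).
Expand 15n ln(15n) = 15n (ln n + ln 15) = 15n ln n + 15n ln 15.
Subtract 1n ln n: leading term is (15 − 1) n ln n = 14 n ln n. The next term is 15n ln 15 − 15n = 15(ln 15 − 1) n. Then the (1/2) ln(2π·15n) correction.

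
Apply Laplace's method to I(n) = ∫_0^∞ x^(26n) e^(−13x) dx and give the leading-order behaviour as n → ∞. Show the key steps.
I(n) ~ (sqrt(2π·26n) / 13) · (26n/(13e))^(26n)

Write the integrand as exp(26n ln x − 13x) and set f(x) = 26n ln x − 13x. Then f'(x) = 26n/x − 13 = 0 at x* = 26n/13, and f''(x*) = −26n/x*^2 = −13^2/(26n). Laplace's method (interior maximum) gives
  I(n) ~ e^(f(x*)) · sqrt(2π / |f''(x*)|)
        = exp(26n ln(26n/13) − 26n) · sqrt(2π · 26n / 13^2)
        = (26n/13)^(26n) e^(−26n) · sqrt(2π·26n) / 13
        = (sqrt(2π·26n) / 13) · (26n/(13e))^(26n).
This matches Γ(26n+1)/13^(26n+1) with Stirling applied to Γ.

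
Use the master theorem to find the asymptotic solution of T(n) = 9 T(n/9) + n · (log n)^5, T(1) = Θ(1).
T(n) = Θ(n · (log n)^6)

Here log_9 9 = 1 and f(n) = n · (log n)^5 = Θ(n^(log_9 9) · (log n)^5). This is the extended Case 2 of the master theorem (f matches the critical exponent up to log factors), giving T(n) = Θ(n^(log_9 9) · (log n)^(5+1)) = Θ(n · (log n)^6).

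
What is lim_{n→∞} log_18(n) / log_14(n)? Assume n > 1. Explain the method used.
lim = ln(14) / ln(18) = log_18(14)

Change of base: log_18(n) = ln n / ln 18 and log_14(n) = ln n / ln 14. The ratio is (ln n / ln 18) · (ln 14 / ln n) = ln 14 / ln 18, a constant independent of n. So the limit is ln 14 / ln 18 = log_18(14).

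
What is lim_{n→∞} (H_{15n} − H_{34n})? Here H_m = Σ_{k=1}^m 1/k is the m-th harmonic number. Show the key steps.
lim = ln(15/34)

Euler-Maclaurin gives H_m = ln m + γ + 1/(2m) + O(1/m^2). The γ and O(1/m) terms cancel in the difference:
  H_{15n} − H_{34n} = ln(15n) − ln(34n) + O(1/n) = ln(15/34) + O(1/n).
Hence the limit is ln(15/34).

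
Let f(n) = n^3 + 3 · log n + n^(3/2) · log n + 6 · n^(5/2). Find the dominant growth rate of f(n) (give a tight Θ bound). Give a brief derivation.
f(n) ∈ Θ(n^3)

Compare the terms by growth order. For large n, n^a · (log n)^b dominates n^a' · (log n)^b' iff a > a', or (a = a' and b > b'). Ranking the 4 terms shows the dominant one is n^3. Hence f(n) ∈ Θ(n^3).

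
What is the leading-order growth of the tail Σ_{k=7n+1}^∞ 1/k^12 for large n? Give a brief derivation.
Σ_{k>7n} 1/k^12 ~ 1/(11 · (7n)^11)

Compare to the integral: ∫_{7n}^∞ x^(−12) dx = [−x^(−11)/11]_{7n}^∞ = 1/((12−1)·(7n)^11). Euler-Maclaurin then gives
  Σ_{k>7n} 1/k^12 = ∫_{7n}^∞ dx/x^12 − 1/(2·(7n)^12) + O(1/(7n)^13).
(Equivalently this is ζ(12) − Σ_{k≤7n} 1/k^12.)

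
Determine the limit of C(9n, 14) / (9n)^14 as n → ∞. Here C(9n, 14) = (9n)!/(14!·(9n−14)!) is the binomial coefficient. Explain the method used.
lim = 1/14! = 1/87178291200

With N = 9n → ∞: C(N, 14) / N^14 = [N(N−1)…(N−13)] / (14! · N^14) = (1/14!) · 1 · (1 − 1/(9n)) · … · (1 − 13/(9n)). Each factor → 1 as N → ∞, so the limit is 1/14! = 1/87178291200.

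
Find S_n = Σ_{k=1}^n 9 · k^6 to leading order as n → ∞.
S_n ~ 9 · n^7 / 7

By integral comparison (Euler-Maclaurin), Σ_{k=1}^n 9 · k^6 = 9 · ∫_0^n x^6 dx + O(n^6) = 9 · n^7/7 + O(n^6). (Equivalently, Faulhaber's formula gives the same leading term.)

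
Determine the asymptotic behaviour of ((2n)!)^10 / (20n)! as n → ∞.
((2n)!)^10/(20n)! ~ ((2π·2n)^(9/2) / sqrt(10)) · 10^(−10·2n)  →  0

Write N = 2n. Stirling: N! ~ sqrt(2π N)(N/e)^N and (10N)! ~ sqrt(2π·10N)·(10N/e)^(10N).
  (N!)^10/(10N)! ~ (2π N)^(10/2) (N/e)^(10N) / [sqrt(2π·10N) (10N/e)^(10N)]
     = (2π N)^(10/2) / sqrt(2π·10N) · (N/(10N))^(10N)
     = (2π N)^((10−1)/2) / sqrt(10) · 10^(−10N).
Since 10^10 > 1, the factor 10^(−10N) decays exponentially, so the ratio → 0. Substituting N = 2n gives the stated form.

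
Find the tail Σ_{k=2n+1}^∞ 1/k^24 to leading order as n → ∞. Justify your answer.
Σ_{k>2n} 1/k^24 ~ 1/(23 · (2n)^23)

Compare to the integral: ∫_{2n}^∞ x^(−24) dx = [−x^(−23)/23]_{2n}^∞ = 1/((24−1)·(2n)^23). Euler-Maclaurin then gives
  Σ_{k>2n} 1/k^24 = ∫_{2n}^∞ dx/x^24 − 1/(2·(2n)^24) + O(1/(2n)^25).
(Equivalently this is ζ(24) − Σ_{k≤2n} 1/k^24.)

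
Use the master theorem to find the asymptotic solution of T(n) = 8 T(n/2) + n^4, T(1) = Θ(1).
T(n) = Θ(n^4)

log_2 8 ≈ 3.000. f(n) = n^4 dominates n^(log_2 8) since 4 > 3.000, and the regularity condition a·f(n/b) = 8·(n/2)^4 = (8/16)·n^4 ≤ c·f(n) holds with c = 8/16 ≈ 0.5 < 1. So this is Case 3: T(n) = Θ(f(n)) = Θ(n^4).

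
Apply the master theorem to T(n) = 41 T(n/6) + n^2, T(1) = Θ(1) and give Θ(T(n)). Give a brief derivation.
T(n) = Θ(n^(log_6 41))

Master theorem: compare f(n) = n^2 to n^(log_6 41) where log_6 41 ≈ 2.073. Since 2 < log_6 41, we have f(n) = O(n^(log_6 41 − ε)) for some ε > 0 — Case 1. Hence T(n) = Θ(n^(log_6 41)).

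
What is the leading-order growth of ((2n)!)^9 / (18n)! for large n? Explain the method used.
((2n)!)^9/(18n)! ~ ((2π·2n)^(8/2) / 3) · 9^(−9·2n)  →  0

Write N = 2n. Stirling: N! ~ sqrt(2π N)(N/e)^N and (9N)! ~ sqrt(2π·9N)·(9N/e)^(9N).
  (N!)^9/(9N)! ~ (2π N)^(9/2) (N/e)^(9N) / [sqrt(2π·9N) (9N/e)^(9N)]
     = (2π N)^(9/2) / sqrt(2π·9N) · (N/(9N))^(9N)
     = (2π N)^((9−1)/2) / 3 · 9^(−9N).
Since 9^9 > 1, the factor 9^(−9N) decays exponentially, so the ratio → 0. Substituting N = 2n gives the stated form.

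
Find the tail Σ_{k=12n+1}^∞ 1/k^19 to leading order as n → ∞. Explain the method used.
Σ_{k>12n} 1/k^19 ~ 1/(18 · (12n)^18)

Compare to the integral: ∫_{12n}^∞ x^(−19) dx = [−x^(−18)/18]_{12n}^∞ = 1/((19−1)·(12n)^18). Euler-Maclaurin then gives
  Σ_{k>12n} 1/k^19 = ∫_{12n}^∞ dx/x^19 − 1/(2·(12n)^19) + O(1/(12n)^20).
(Equivalently this is ζ(19) − Σ_{k≤12n} 1/k^19.)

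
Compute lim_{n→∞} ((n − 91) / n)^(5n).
lim = e^(−455)

Rewrite as (1 − 91/n)^(5n). By the standard limit (1 + x/n)^n → e^x, we have (1 − 91/n)^n → e^(−91), and raising to the 5th power gives e^(−455).
More precisely, ln[(1 − 91/n)^(5n)] = 5n · ln(1 − 91/n) = 5n · (-91/n + O(1/n^2)) = -455 + O(1/n) → -455.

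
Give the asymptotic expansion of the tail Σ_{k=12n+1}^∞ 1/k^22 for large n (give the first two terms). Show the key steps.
Σ_{k>12n} 1/k^22 = 1/(21 · (12n)^21) − 1/(2 · (12n)^22) + O(1/(12n)^23)

Compare to the integral: ∫_{12n}^∞ x^(−22) dx = [−x^(−21)/21]_{12n}^∞ = 1/((22−1)·(12n)^21). The Euler-Maclaurin correction adds −f(12n)/2 = −1/(2·(12n)^22). Euler-Maclaurin then gives
  Σ_{k>12n} 1/k^22 = ∫_{12n}^∞ dx/x^22 − 1/(2·(12n)^22) + O(1/(12n)^23).
(Equivalently this is ζ(22) − Σ_{k≤12n} 1/k^22.)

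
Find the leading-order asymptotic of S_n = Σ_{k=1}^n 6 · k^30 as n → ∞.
S_n ~ 6 · n^31 / 31

By integral comparison (Euler-Maclaurin), Σ_{k=1}^n 6 · k^30 = 6 · ∫_0^n x^30 dx + O(n^30) = 6 · n^31/31 + O(n^30). (Equivalently, Faulhaber's formula gives the same leading term.)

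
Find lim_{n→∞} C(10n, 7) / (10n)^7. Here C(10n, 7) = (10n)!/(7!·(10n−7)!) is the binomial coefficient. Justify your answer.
lim = 1/7! = 1/5040

With N = 10n → ∞: C(N, 7) / N^7 = [N(N−1)…(N−6)] / (7! · N^7) = (1/7!) · 1 · (1 − 1/(10n)) · … · (1 − 6/(10n)). Each factor → 1 as N → ∞, so the limit is 1/7! = 1/5040.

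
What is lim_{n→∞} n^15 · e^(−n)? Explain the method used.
lim = 0

Exponentials with base > 1 dominate every fixed polynomial: for any fixed c, n^c / e^n → 0 as n → ∞ (e.g. by the ratio test, or since e^n grows faster than any power of n). Hence n^15 · e^(−n) = n^15 / e^n → 0.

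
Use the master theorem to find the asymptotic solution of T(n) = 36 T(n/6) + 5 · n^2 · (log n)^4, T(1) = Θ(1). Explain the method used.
T(n) = Θ(n^2 · (log n)^5)

Here log_6 36 = 2 and f(n) = 5 · n^2 · (log n)^4 = Θ(n^(log_6 36) · (log n)^4). This is the extended Case 2 of the master theorem (f matches the critical exponent up to log factors), giving T(n) = Θ(n^(log_6 36) · (log n)^(4+1)) = Θ(n^2 · (log n)^5).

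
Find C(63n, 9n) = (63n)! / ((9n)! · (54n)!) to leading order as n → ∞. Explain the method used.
C(63n, 9n) ~ (823543/46656)^(9n) · sqrt(7/(12π·9n))

Write N = 9n. Apply Stirling to each factorial:
  (7N)! ~ sqrt(2π·7N) · (7N/e)^(7N),
  N! ~ sqrt(2π N) · (N/e)^N,
  (6N)! ~ sqrt(2π·6N) · (6N/e)^(6N).
The exponential factors combine to (7N)^(7N) / (N^N · (6N)^(6N)) = 7^(7N)/6^(6N) = (7^7/6^6)^N = (823543/46656)^N.
The square-root prefactors combine to sqrt(2π·7N) / (sqrt(2π N)·sqrt(2π·6N)) = sqrt(7 / (2π·6·N)) = sqrt(7/(12π·9n)).
Substituting N = 9n: C(63n, 9n) ~ (823543/46656)^(9n) · sqrt(7/(12π·9n)).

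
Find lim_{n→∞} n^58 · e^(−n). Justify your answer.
lim = 0

Exponentials with base > 1 dominate every fixed polynomial: for any fixed c, n^c / e^n → 0 as n → ∞ (e.g. by the ratio test, or since e^n grows faster than any power of n). Hence n^58 · e^(−n) = n^58 / e^n → 0.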